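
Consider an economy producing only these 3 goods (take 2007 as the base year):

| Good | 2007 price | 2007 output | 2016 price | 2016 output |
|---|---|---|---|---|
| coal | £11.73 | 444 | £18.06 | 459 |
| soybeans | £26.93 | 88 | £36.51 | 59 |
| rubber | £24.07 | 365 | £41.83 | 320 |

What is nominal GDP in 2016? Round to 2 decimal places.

Nominal GDP 2016 = Σ (p_2016 × q_2016) = 18.06·459 + 36.51·59 + 41.83·320 = 23829.23.

£23829.23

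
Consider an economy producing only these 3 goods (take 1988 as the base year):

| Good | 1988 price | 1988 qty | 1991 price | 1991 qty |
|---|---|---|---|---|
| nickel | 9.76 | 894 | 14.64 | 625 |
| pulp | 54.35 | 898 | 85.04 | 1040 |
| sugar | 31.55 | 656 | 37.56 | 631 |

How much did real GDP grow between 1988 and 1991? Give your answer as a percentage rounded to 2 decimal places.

Real GDP 1988 = Nominal GDP 1988 = 9.76·894 + 54.35·898 + 31.55·656 = 78228.54.
Real GDP 1991 (at 1988 prices) = 9.76·625 + 54.35·1040 + 31.55·631 = 82532.05.
Real growth = 82532.05/78228.54 − 1 = 0.0550.

5.50%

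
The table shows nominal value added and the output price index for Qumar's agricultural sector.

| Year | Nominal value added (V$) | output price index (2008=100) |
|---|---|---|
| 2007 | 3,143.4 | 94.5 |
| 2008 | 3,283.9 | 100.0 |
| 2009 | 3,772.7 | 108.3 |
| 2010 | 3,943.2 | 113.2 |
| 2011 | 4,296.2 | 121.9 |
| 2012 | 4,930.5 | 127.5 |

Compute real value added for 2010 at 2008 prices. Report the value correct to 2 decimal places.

V$3,483.39

Real value added 2010 = 3943.2 / 1.132 = 3483.39.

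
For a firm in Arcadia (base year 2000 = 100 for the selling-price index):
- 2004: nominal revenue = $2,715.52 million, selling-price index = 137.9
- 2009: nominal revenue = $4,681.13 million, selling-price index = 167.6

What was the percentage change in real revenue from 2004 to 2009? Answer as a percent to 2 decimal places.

41.84%

Real revenue 2004 = 2715.52 / 1.379 = 1969.20.
Real revenue 2009 = 4681.13 / 1.676 = 2793.04.
Real growth = 2793.04 / 1969.20 − 1 = 0.4184.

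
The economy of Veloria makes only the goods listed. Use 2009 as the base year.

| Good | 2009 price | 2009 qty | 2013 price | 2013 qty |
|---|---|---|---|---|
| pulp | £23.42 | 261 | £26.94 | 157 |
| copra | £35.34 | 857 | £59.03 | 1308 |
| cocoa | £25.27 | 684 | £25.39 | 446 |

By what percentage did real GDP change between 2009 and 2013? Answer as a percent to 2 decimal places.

13.95%

Real GDP 2009 = Nominal GDP 2009 = 23.42·261 + 35.34·857 + 25.27·684 = 53683.68.
Real GDP 2013 (at 2009 prices) = 23.42·157 + 35.34·1308 + 25.27·446 = 61172.08.
Real growth = 61172.08/53683.68 − 1 = 0.1395.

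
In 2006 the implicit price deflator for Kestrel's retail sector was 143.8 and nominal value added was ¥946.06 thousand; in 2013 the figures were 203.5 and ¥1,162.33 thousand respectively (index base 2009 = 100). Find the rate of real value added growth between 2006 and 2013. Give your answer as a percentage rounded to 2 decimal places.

Deflate each year: 2006 → 946.06/1.438 = 657.90; 2013 → 1162.33/2.035 = 571.17.
So real value added changed by 571.17/657.90 − 1 = -0.1318, i.e. -13.18%.

-13.18%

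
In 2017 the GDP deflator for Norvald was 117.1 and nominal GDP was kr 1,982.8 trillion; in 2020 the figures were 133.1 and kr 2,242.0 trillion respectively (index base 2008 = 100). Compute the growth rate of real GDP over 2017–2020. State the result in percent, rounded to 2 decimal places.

Deflate each year: 2017 → 1982.8/1.171 = 1693.25; 2020 → 2242.0/1.331 = 1684.45.
So real GDP changed by 1684.45/1693.25 − 1 = -0.0052, i.e. -0.52%.

-0.52%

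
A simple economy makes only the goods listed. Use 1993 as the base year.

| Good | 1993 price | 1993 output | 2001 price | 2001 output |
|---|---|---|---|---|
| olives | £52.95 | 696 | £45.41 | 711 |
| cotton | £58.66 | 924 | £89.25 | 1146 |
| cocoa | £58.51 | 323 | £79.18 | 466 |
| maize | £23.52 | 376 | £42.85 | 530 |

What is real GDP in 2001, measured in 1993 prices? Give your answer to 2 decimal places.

£144603.07

Real GDP 2001 = Σ (p_1993 × q_2001) = 52.95·711 + 58.66·1146 + 58.51·466 + 23.52·530 = 144603.07.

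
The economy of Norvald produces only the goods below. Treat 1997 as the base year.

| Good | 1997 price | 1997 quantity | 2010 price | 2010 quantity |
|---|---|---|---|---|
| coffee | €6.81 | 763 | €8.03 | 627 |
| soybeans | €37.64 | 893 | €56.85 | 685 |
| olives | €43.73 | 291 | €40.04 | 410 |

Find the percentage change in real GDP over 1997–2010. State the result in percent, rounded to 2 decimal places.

-6.89%

Real GDP 1997 = Nominal GDP 1997 = 6.81·763 + 37.64·893 + 43.73·291 = 51533.98.
Real GDP 2010 (at 1997 prices) = 6.81·627 + 37.64·685 + 43.73·410 = 47982.57.
Real growth = 47982.57/51533.98 − 1 = -0.0689.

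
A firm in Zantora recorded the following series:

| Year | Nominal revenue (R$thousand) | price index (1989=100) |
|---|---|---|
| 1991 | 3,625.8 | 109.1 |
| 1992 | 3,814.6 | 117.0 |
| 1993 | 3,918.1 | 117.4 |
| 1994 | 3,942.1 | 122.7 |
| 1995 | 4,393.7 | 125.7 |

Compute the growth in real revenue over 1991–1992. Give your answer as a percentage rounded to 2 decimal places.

-1.90%

Real revenue 1991 = 3625.8/1.091 = 3323.37.
Real revenue 1992 = 3814.6/1.170 = 3260.34.
Change = 3260.34/3323.37 − 1 = -0.0190.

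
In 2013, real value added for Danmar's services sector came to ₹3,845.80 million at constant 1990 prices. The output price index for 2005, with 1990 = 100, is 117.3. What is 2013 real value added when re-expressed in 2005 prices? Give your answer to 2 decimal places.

Real value added in 2005 prices = Real value added in 1990 prices × (P_2005/P_1990) = 3845.80 × 1.173 = 4511.12.

₹4,511.12 million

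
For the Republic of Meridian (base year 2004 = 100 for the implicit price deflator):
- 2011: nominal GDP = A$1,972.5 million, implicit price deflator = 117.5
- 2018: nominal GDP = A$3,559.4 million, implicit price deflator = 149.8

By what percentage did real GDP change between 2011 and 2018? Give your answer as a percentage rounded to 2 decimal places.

Deflate each year: 2011 → 1972.5/1.175 = 1678.72; 2018 → 3559.4/1.498 = 2376.10.
So real GDP changed by 2376.10/1678.72 − 1 = 0.4154, i.e. 41.54%.

41.54%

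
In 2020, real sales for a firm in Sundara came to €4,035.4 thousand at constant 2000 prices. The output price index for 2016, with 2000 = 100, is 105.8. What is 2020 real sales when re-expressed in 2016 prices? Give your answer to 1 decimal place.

Real sales in 2016 prices = Real sales in 2000 prices × (P_2016/P_2000) = 4035.4 × 1.058 = 4269.45.

€4,269.5 thousand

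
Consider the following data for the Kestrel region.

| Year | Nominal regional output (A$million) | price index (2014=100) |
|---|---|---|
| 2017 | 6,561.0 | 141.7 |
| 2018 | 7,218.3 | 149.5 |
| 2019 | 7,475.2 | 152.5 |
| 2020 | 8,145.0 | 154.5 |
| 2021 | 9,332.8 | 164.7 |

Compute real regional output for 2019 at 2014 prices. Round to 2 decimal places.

A$4,901.77 million

Real regional output 2019 = 7475.2 / 1.525 = 4901.77.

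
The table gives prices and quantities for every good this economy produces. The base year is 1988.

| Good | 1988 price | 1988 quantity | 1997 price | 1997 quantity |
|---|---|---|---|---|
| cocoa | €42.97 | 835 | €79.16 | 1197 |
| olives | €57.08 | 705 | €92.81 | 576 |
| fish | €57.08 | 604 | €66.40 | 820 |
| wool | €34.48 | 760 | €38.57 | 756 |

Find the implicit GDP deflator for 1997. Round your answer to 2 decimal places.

Nominal GDP 1997 = 79.16·1197 + 92.81·576 + 66.40·820 + 38.57·756 = 231820.00.
Real GDP 1997 (at 1988 prices) = 42.97·1197 + 57.08·576 + 57.08·820 + 34.48·756 = 157185.65.
Deflator = Nominal/Real × 100 = 231820.00/157185.65 × 100 = 147.482.

147.48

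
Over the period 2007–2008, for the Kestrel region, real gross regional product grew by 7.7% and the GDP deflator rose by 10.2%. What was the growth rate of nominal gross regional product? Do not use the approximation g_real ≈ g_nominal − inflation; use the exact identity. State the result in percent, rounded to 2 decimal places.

(1 + g_nom) = (1 + g_real)(1 + π) = 1.0770 × 1.1020 = 1.18685.

18.69%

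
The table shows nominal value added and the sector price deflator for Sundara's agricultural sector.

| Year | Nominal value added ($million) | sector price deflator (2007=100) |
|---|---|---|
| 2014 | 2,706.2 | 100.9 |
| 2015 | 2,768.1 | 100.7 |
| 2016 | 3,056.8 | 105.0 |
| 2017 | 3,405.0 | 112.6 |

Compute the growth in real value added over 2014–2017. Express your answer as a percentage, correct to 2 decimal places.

Real value added 2014 = 2706.2/1.009 = 2682.06.
Real value added 2017 = 3405.0/1.126 = 3023.98.
Change = 3023.98/2682.06 − 1 = 0.1275.

12.75%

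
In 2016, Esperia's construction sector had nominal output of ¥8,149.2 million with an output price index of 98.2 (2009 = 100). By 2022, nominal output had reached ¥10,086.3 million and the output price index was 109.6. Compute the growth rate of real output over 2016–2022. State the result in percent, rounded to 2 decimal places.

Deflate each year: 2016 → 8149.2/0.982 = 8298.57; 2022 → 10086.3/1.096 = 9202.83.
So real output changed by 9202.83/8298.57 − 1 = 0.1090, i.e. 10.90%.

10.90%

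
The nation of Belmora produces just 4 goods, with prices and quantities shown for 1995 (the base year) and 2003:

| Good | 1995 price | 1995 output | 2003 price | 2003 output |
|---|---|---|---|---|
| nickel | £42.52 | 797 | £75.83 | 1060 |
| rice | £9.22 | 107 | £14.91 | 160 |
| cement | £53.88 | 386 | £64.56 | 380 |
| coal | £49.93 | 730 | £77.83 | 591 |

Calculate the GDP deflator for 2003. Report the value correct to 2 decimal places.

158.81

Nominal GDP 2003 = 75.83·1060 + 14.91·160 + 64.56·380 + 77.83·591 = 153295.73.
Real GDP 2003 (at 1995 prices) = 42.52·1060 + 9.22·160 + 53.88·380 + 49.93·591 = 96529.43.
Deflator = Nominal/Real × 100 = 153295.73/96529.43 × 100 = 158.807.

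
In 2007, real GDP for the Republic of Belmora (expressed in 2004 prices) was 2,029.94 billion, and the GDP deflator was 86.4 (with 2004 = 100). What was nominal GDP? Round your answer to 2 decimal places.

1,753.87 billion

Nominal GDP = Real × (GDP deflator/100) = 2029.94 × 0.864 = 1753.87.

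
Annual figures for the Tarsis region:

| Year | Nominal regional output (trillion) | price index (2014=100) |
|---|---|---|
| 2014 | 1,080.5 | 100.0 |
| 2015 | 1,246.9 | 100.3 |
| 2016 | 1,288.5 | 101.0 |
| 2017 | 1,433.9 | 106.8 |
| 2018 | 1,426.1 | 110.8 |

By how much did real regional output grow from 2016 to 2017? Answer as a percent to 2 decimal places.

5.24%

Real regional output 2016 = 1288.5/1.010 = 1275.74.
Real regional output 2017 = 1433.9/1.068 = 1342.60.
Change = 1342.60/1275.74 − 1 = 0.0524.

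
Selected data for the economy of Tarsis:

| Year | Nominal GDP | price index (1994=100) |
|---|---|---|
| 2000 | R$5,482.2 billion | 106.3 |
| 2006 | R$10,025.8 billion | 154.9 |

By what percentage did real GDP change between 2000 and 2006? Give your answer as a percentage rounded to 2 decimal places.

25.50%

Deflate each year: 2000 → 5482.2/1.063 = 5157.29; 2006 → 10025.8/1.549 = 6472.43.
So real GDP changed by 6472.43/5157.29 − 1 = 0.2550, i.e. 25.50%.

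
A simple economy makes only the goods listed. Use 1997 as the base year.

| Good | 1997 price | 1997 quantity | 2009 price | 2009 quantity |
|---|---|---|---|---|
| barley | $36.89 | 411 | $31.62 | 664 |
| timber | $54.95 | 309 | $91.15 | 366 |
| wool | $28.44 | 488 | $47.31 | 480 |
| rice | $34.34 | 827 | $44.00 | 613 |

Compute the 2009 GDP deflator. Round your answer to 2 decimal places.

131.18

Nominal GDP 2009 = 31.62·664 + 91.15·366 + 47.31·480 + 44.00·613 = 104037.38.
Real GDP 2009 (at 1997 prices) = 36.89·664 + 54.95·366 + 28.44·480 + 34.34·613 = 79308.28.
Deflator = Nominal/Real × 100 = 104037.38/79308.28 × 100 = 131.181.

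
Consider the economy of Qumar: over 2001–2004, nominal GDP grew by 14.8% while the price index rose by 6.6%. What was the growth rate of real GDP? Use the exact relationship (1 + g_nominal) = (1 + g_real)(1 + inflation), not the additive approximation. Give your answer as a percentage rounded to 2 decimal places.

7.69%

(1 + g_nom) = (1 + g_real)(1 + π), so g_real = 1.1480 / 1.0660 − 1 = 0.07692.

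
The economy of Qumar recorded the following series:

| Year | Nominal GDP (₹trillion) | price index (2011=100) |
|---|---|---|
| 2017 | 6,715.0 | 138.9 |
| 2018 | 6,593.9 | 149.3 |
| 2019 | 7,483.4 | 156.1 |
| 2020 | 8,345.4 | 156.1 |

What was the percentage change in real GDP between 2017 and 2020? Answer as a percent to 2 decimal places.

Real GDP 2017 = 6715.0/1.389 = 4834.41.
Real GDP 2020 = 8345.4/1.561 = 5346.19.
Change = 5346.19/4834.41 − 1 = 0.1059.

10.59%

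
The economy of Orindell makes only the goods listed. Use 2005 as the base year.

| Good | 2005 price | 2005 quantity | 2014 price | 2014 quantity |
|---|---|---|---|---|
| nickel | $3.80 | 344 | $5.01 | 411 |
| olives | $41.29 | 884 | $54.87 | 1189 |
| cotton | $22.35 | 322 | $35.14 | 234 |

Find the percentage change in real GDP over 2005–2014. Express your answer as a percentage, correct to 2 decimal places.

24.18%

Real GDP 2005 = Nominal GDP 2005 = 3.80·344 + 41.29·884 + 22.35·322 = 45004.26.
Real GDP 2014 (at 2005 prices) = 3.80·411 + 41.29·1189 + 22.35·234 = 55885.51.
Real growth = 55885.51/45004.26 − 1 = 0.2418.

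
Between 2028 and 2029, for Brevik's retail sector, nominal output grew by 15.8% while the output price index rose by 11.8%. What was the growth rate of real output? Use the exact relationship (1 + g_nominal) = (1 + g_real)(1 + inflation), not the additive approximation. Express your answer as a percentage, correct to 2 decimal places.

(1 + g_nom) = (1 + g_real)(1 + π), so g_real = 1.1580 / 1.1180 − 1 = 0.03578.

3.58%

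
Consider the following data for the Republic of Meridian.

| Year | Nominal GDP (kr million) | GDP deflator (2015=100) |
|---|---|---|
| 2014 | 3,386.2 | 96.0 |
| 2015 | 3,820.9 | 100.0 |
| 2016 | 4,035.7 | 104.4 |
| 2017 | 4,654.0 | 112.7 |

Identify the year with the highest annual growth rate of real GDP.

2015

2015: real = 3820.9/1.000 = 3820.90; growth vs 2014 (3527.29) = 8.32%.
2016: real = 4035.7/1.044 = 3865.61; growth vs 2015 (3820.90) = 1.17%.
2017: real = 4654.0/1.127 = 4129.55; growth vs 2016 (3865.61) = 6.83%.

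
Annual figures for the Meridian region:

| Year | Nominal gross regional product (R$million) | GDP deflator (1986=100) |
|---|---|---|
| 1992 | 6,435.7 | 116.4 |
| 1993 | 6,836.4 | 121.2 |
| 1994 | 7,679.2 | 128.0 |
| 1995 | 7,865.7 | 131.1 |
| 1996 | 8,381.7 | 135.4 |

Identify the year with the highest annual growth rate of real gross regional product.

1993: real = 6836.4/1.212 = 5640.59; growth vs 1992 (5528.95) = 2.02%.
1994: real = 7679.2/1.280 = 5999.38; growth vs 1993 (5640.59) = 6.36%.
1995: real = 7865.7/1.311 = 5999.77; growth vs 1994 (5999.38) = 0.01%.
1996: real = 8381.7/1.354 = 6190.32; growth vs 1995 (5999.77) = 3.18%.

1994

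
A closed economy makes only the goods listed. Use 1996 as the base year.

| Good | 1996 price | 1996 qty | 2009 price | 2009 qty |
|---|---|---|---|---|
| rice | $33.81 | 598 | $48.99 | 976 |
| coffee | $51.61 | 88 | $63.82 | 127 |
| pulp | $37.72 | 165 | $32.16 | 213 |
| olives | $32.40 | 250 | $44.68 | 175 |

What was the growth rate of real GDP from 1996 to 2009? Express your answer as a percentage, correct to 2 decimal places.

Real GDP 1996 = Nominal GDP 1996 = 33.81·598 + 51.61·88 + 37.72·165 + 32.40·250 = 39083.86.
Real GDP 2009 (at 1996 prices) = 33.81·976 + 51.61·127 + 37.72·213 + 32.40·175 = 53257.39.
Real growth = 53257.39/39083.86 − 1 = 0.3626.

36.26%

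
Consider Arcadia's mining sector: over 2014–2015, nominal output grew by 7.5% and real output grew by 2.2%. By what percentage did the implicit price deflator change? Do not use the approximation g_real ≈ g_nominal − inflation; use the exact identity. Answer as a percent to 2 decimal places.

(1 + g_nom) = (1 + g_real)(1 + π), so π = 1.0750 / 1.0220 − 1 = 0.05186.

5.19%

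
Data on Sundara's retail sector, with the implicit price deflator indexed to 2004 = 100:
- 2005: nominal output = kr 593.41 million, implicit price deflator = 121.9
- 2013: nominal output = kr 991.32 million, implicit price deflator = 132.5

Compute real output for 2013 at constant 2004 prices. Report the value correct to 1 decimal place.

kr 748.2 million

Real output = Nominal / (implicit price deflator/100) = 991.32 / 1.325 = 748.17.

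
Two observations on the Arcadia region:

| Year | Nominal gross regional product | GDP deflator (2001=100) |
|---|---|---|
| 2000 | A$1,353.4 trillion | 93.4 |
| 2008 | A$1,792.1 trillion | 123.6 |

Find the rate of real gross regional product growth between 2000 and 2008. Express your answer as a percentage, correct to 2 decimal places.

Real gross regional product 2000 = 1353.4 / 0.934 = 1449.04.
Real gross regional product 2008 = 1792.1 / 1.236 = 1449.92.
Real growth = 1449.92 / 1449.04 − 1 = 0.0006.

0.06%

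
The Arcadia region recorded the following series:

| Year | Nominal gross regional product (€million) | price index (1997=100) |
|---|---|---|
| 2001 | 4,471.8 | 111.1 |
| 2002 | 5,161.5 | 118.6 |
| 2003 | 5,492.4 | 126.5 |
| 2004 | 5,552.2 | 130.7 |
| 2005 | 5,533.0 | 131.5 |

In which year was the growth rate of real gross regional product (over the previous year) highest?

2002: real = 5161.5/1.186 = 4352.02; growth vs 2001 (4025.02) = 8.12%.
2003: real = 5492.4/1.265 = 4341.82; growth vs 2002 (4352.02) = -0.23%.
2004: real = 5552.2/1.307 = 4248.05; growth vs 2003 (4341.82) = -2.16%.
2005: real = 5533.0/1.315 = 4207.60; growth vs 2004 (4248.05) = -0.95%.

2002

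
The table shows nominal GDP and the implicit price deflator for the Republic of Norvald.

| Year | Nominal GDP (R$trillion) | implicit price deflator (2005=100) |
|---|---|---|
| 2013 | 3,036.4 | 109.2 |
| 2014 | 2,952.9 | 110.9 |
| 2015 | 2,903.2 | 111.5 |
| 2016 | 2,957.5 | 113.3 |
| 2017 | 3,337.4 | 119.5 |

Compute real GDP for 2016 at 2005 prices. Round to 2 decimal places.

Real GDP 2016 = 2957.5 / 1.133 = 2610.33.

R$2,610.33 trillion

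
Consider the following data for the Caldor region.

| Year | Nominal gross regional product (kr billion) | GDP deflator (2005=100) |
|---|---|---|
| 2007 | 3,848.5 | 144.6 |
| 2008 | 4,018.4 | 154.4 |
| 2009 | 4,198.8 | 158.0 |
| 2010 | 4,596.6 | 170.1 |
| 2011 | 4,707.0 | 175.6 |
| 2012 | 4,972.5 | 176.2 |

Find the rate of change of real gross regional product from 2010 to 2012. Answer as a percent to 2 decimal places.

4.43%

Real gross regional product 2010 = 4596.6/1.701 = 2702.29.
Real gross regional product 2012 = 4972.5/1.762 = 2822.08.
Change = 2822.08/2702.29 − 1 = 0.0443.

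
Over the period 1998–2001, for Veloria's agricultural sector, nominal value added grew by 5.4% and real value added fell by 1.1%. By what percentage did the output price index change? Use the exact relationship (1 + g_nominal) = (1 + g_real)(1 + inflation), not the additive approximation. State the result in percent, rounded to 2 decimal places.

(1 + g_nom) = (1 + g_real)(1 + π), so π = 1.0540 / 0.9890 − 1 = 0.06572.

6.57%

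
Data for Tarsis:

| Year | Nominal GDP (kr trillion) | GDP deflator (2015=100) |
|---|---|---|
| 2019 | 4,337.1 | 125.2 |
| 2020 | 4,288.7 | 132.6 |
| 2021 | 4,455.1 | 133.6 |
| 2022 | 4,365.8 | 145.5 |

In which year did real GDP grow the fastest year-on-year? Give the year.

2021

2020: real = 4288.7/1.326 = 3234.31; growth vs 2019 (3464.14) = -6.63%.
2021: real = 4455.1/1.336 = 3334.66; growth vs 2020 (3234.31) = 3.10%.
2022: real = 4365.8/1.455 = 3000.55; growth vs 2021 (3334.66) = -10.02%.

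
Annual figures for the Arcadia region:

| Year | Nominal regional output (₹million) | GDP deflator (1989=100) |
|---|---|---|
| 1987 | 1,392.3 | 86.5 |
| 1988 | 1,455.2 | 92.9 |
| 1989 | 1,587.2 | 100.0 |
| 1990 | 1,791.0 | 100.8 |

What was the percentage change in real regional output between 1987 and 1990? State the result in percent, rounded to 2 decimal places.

10.39%

Real regional output 1987 = 1392.3/0.865 = 1609.60.
Real regional output 1990 = 1791.0/1.008 = 1776.79.
Change = 1776.79/1609.60 − 1 = 0.1039.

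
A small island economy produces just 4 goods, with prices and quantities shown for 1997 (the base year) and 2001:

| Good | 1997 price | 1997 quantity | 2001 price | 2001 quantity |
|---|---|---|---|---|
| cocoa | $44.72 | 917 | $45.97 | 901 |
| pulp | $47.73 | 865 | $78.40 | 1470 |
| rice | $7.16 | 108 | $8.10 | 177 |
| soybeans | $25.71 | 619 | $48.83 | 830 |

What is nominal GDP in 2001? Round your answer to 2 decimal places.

$198629.57

Nominal GDP 2001 = Σ (p_2001 × q_2001) = 45.97·901 + 78.40·1470 + 8.10·177 + 48.83·830 = 198629.57.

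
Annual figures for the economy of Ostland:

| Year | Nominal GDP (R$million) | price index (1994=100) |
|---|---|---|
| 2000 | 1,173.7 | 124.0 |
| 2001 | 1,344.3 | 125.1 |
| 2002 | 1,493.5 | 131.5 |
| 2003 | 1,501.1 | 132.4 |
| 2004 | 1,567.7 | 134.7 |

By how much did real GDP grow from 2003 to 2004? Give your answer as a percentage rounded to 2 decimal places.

2.65%

Real GDP 2003 = 1501.1/1.324 = 1133.76.
Real GDP 2004 = 1567.7/1.347 = 1163.85.
Change = 1163.85/1133.76 − 1 = 0.0265.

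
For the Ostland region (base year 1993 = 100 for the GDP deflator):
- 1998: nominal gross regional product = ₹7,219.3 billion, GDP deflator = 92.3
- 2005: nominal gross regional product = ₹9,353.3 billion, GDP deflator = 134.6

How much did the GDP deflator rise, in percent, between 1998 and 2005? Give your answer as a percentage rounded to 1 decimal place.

Price-level change = 134.6 / 92.3 − 1 = 0.4583.

45.8%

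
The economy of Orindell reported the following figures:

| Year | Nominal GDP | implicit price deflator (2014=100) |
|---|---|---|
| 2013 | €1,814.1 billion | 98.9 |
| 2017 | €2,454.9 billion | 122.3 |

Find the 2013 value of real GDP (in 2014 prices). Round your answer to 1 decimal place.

Real GDP = Nominal / (implicit price deflator/100) = 1814.1 / 0.989 = 1834.28.

€1,834.3 billion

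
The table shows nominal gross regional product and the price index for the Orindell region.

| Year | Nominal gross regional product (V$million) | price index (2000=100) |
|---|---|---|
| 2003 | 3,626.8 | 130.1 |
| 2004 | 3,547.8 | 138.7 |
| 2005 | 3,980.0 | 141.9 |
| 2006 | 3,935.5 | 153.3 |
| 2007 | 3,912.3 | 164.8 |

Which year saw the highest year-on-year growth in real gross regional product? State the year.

2004: real = 3547.8/1.387 = 2557.89; growth vs 2003 (2787.70) = -8.24%.
2005: real = 3980.0/1.419 = 2804.79; growth vs 2004 (2557.89) = 9.65%.
2006: real = 3935.5/1.533 = 2567.19; growth vs 2005 (2804.79) = -8.47%.
2007: real = 3912.3/1.648 = 2373.97; growth vs 2006 (2567.19) = -7.53%.

2005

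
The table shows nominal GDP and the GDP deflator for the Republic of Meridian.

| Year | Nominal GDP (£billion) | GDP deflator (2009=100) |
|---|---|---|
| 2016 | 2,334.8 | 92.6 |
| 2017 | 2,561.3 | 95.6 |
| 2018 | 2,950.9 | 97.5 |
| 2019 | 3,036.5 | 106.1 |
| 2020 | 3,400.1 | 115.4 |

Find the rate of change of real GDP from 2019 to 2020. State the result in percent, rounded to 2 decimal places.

2.95%

Real GDP 2019 = 3036.5/1.061 = 2861.92.
Real GDP 2020 = 3400.1/1.154 = 2946.36.
Change = 2946.36/2861.92 − 1 = 0.0295.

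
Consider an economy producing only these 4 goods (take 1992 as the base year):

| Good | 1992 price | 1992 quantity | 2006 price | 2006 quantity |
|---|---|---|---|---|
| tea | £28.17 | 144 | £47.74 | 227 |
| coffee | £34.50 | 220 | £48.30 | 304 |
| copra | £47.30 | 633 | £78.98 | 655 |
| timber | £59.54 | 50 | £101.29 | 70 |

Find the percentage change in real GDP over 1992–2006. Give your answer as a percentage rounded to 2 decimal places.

Real GDP 1992 = Nominal GDP 1992 = 28.17·144 + 34.50·220 + 47.30·633 + 59.54·50 = 44564.38.
Real GDP 2006 (at 1992 prices) = 28.17·227 + 34.50·304 + 47.30·655 + 59.54·70 = 52031.89.
Real growth = 52031.89/44564.38 − 1 = 0.1676.

16.76%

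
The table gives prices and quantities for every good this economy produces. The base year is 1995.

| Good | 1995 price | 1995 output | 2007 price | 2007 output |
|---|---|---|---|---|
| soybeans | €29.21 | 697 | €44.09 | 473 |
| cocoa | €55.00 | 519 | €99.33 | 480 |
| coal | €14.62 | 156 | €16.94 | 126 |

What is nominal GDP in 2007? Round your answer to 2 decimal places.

Nominal GDP 2007 = Σ (p_2007 × q_2007) = 44.09·473 + 99.33·480 + 16.94·126 = 70667.41.

€70667.41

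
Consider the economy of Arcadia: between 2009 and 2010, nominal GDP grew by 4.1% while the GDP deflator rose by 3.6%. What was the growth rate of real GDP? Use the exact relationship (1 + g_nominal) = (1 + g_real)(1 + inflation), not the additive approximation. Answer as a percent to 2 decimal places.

0.48%

(1 + g_nom) = (1 + g_real)(1 + π), so g_real = 1.0410 / 1.0360 − 1 = 0.00483.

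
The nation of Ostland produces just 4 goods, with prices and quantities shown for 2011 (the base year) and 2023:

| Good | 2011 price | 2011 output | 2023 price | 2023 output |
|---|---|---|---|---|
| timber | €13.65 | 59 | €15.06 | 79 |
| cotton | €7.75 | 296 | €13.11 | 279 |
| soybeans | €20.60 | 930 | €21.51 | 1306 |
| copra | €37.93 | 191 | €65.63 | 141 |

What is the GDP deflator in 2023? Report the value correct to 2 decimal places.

118.88

Nominal GDP 2023 = 15.06·79 + 13.11·279 + 21.51·1306 + 65.63·141 = 42193.32.
Real GDP 2023 (at 2011 prices) = 13.65·79 + 7.75·279 + 20.60·1306 + 37.93·141 = 35492.33.
Deflator = Nominal/Real × 100 = 42193.32/35492.33 × 100 = 118.880.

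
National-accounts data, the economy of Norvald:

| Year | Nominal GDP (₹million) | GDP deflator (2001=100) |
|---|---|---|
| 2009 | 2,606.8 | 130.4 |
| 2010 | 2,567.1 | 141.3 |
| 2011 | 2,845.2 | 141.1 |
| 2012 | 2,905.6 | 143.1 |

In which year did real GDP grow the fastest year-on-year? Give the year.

2010: real = 2567.1/1.413 = 1816.77; growth vs 2009 (1999.08) = -9.12%.
2011: real = 2845.2/1.411 = 2016.44; growth vs 2010 (1816.77) = 10.99%.
2012: real = 2905.6/1.431 = 2030.47; growth vs 2011 (2016.44) = 0.70%.

2011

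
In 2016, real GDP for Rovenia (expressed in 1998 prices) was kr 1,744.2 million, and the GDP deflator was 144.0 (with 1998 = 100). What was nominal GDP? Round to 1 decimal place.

Nominal GDP = Real × (GDP deflator/100) = 1744.2 × 1.440 = 2511.65.

kr 2,511.6 million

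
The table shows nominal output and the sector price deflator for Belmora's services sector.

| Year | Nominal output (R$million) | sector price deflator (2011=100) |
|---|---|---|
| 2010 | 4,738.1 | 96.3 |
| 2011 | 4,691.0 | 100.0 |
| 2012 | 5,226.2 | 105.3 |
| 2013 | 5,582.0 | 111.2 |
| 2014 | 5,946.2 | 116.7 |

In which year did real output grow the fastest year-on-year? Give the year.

2011: real = 4691.0/1.000 = 4691.00; growth vs 2010 (4920.15) = -4.66%.
2012: real = 5226.2/1.053 = 4963.15; growth vs 2011 (4691.00) = 5.80%.
2013: real = 5582.0/1.112 = 5019.78; growth vs 2012 (4963.15) = 1.14%.
2014: real = 5946.2/1.167 = 5095.29; growth vs 2013 (5019.78) = 1.50%.

2012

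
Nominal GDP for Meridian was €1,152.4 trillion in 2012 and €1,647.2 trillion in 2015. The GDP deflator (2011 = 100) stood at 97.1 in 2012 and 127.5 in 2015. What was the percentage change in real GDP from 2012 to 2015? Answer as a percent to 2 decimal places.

Deflate each year: 2012 → 1152.4/0.971 = 1186.82; 2015 → 1647.2/1.275 = 1291.92.
So real GDP changed by 1291.92/1186.82 − 1 = 0.0886, i.e. 8.86%.

8.86%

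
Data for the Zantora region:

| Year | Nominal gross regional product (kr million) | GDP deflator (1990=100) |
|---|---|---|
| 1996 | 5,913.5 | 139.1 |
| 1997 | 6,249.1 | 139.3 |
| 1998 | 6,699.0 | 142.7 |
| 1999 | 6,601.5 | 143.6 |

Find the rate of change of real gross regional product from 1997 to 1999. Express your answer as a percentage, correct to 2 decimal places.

2.48%

Real gross regional product 1997 = 6249.1/1.393 = 4486.07.
Real gross regional product 1999 = 6601.5/1.436 = 4597.14.
Change = 4597.14/4486.07 − 1 = 0.0248.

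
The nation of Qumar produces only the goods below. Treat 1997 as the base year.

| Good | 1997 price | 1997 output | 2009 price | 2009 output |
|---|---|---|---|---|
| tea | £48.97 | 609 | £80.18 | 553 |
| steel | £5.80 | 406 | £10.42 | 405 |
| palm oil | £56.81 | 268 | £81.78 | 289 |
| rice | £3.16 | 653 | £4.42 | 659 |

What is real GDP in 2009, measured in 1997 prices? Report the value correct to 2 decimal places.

Real GDP 2009 = Σ (p_1997 × q_2009) = 48.97·553 + 5.80·405 + 56.81·289 + 3.16·659 = 47929.94.

£47929.94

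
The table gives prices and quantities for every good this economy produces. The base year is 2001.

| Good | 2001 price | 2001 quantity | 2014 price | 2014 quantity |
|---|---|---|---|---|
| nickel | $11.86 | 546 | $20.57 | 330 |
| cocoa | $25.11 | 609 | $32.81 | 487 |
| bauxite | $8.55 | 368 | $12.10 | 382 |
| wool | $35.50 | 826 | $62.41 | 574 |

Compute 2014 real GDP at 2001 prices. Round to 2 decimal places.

Real GDP 2014 = Σ (p_2001 × q_2014) = 11.86·330 + 25.11·487 + 8.55·382 + 35.50·574 = 39785.47.

$39785.47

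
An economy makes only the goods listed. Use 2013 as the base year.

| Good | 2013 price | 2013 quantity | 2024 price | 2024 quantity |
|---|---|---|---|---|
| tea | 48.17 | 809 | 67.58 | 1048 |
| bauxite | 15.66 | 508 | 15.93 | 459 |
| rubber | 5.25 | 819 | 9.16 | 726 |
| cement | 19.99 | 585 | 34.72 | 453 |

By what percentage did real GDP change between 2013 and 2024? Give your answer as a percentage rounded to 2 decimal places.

12.11%

Real GDP 2013 = Nominal GDP 2013 = 48.17·809 + 15.66·508 + 5.25·819 + 19.99·585 = 62918.71.
Real GDP 2024 (at 2013 prices) = 48.17·1048 + 15.66·459 + 5.25·726 + 19.99·453 = 70537.07.
Real growth = 70537.07/62918.71 − 1 = 0.1211.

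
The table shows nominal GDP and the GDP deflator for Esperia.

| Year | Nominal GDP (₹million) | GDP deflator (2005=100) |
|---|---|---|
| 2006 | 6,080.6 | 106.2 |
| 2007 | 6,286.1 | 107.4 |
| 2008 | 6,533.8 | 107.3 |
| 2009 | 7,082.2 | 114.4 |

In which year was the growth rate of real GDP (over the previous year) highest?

2008

2007: real = 6286.1/1.074 = 5852.98; growth vs 2006 (5725.61) = 2.22%.
2008: real = 6533.8/1.073 = 6089.28; growth vs 2007 (5852.98) = 4.04%.
2009: real = 7082.2/1.144 = 6190.73; growth vs 2008 (6089.28) = 1.67%.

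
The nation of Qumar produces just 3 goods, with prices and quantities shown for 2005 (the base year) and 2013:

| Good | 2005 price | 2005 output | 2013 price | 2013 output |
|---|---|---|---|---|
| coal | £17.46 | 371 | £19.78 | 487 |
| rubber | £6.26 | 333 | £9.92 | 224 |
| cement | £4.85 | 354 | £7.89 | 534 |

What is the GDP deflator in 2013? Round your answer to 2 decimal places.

Nominal GDP 2013 = 19.78·487 + 9.92·224 + 7.89·534 = 16068.20.
Real GDP 2013 (at 2005 prices) = 17.46·487 + 6.26·224 + 4.85·534 = 12495.16.
Deflator = Nominal/Real × 100 = 16068.20/12495.16 × 100 = 128.595.

128.60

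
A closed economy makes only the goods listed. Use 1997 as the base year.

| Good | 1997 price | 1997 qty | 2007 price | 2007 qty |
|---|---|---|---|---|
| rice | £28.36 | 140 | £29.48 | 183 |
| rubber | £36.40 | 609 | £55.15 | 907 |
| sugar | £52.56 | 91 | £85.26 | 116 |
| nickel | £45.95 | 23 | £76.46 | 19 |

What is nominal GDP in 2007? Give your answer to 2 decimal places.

Nominal GDP 2007 = Σ (p_2007 × q_2007) = 29.48·183 + 55.15·907 + 85.26·116 + 76.46·19 = 66758.79.

£66758.79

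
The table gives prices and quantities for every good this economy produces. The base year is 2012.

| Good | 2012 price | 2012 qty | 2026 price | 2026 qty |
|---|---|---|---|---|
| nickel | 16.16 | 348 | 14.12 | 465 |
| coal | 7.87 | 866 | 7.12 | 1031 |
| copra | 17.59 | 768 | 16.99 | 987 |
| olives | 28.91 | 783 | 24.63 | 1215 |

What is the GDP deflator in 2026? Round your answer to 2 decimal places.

88.97

Nominal GDP 2026 = 14.12·465 + 7.12·1031 + 16.99·987 + 24.63·1215 = 60601.10.
Real GDP 2026 (at 2012 prices) = 16.16·465 + 7.87·1031 + 17.59·987 + 28.91·1215 = 68115.35.
Deflator = Nominal/Real × 100 = 60601.10/68115.35 × 100 = 88.968.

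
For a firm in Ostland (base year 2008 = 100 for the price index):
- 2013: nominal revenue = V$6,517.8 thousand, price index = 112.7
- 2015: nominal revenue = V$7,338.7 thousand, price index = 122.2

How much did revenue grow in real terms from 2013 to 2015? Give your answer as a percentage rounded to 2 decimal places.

Real revenue 2013 = 6517.8 / 1.127 = 5783.32.
Real revenue 2015 = 7338.7 / 1.222 = 6005.48.
Real growth = 6005.48 / 5783.32 − 1 = 0.0384.

3.84%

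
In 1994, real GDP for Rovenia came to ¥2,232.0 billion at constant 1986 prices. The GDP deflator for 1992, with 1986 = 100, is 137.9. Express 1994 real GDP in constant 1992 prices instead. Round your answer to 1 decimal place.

Real GDP in 1992 prices = Real GDP in 1986 prices × (P_1992/P_1986) = 2232.0 × 1.379 = 3077.93.

¥3,077.9 billion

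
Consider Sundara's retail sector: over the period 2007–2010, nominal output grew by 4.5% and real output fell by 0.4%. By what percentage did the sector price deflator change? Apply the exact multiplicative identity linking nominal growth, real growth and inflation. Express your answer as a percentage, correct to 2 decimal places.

4.92%

(1 + g_nom) = (1 + g_real)(1 + π), so π = 1.0450 / 0.9960 − 1 = 0.04920.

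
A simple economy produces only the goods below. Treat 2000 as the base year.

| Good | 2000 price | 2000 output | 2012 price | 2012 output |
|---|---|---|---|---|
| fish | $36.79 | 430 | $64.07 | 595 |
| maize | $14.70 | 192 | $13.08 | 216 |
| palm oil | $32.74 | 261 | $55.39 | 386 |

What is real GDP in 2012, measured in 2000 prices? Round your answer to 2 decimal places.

Real GDP 2012 = Σ (p_2000 × q_2012) = 36.79·595 + 14.70·216 + 32.74·386 = 37702.89.

$37702.89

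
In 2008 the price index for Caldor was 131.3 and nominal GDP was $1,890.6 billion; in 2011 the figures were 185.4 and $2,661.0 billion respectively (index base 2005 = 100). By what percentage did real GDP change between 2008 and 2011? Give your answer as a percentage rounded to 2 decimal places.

-0.32%

Real GDP 2008 = 1890.6 / 1.313 = 1439.91.
Real GDP 2011 = 2661.0 / 1.854 = 1435.28.
Real growth = 1435.28 / 1439.91 − 1 = -0.0032.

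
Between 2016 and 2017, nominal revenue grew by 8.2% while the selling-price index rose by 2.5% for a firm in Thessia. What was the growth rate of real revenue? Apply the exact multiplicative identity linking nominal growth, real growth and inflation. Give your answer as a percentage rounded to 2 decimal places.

(1 + g_nom) = (1 + g_real)(1 + π), so g_real = 1.0820 / 1.0250 − 1 = 0.05561.

5.56%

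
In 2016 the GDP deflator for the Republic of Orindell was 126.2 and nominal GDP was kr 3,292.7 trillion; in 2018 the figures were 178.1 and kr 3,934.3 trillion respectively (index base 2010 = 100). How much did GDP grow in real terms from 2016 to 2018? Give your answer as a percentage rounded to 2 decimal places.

Deflate each year: 2016 → 3292.7/1.262 = 2609.11; 2018 → 3934.3/1.781 = 2209.04.
So real GDP changed by 2209.04/2609.11 − 1 = -0.1533, i.e. -15.33%.

-15.33%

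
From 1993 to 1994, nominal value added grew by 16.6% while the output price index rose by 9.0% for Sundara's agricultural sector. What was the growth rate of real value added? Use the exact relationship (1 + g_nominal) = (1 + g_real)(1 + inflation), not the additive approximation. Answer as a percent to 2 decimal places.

6.97%

(1 + g_nom) = (1 + g_real)(1 + π), so g_real = 1.1660 / 1.0900 − 1 = 0.06972.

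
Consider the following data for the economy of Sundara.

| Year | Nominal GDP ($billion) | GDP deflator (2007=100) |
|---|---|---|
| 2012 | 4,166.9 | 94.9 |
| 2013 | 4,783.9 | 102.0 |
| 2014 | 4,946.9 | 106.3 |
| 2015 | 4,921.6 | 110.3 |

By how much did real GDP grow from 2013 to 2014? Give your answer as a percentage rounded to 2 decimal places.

-0.78%

Real GDP 2013 = 4783.9/1.020 = 4690.10.
Real GDP 2014 = 4946.9/1.063 = 4653.72.
Change = 4653.72/4690.10 − 1 = -0.0078.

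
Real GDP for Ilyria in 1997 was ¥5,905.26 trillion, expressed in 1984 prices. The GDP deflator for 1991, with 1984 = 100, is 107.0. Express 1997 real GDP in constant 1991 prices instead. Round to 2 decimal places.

Real GDP in 1991 prices = Real GDP in 1984 prices × (P_1991/P_1984) = 5905.26 × 1.070 = 6318.63.

¥6,318.63 trillion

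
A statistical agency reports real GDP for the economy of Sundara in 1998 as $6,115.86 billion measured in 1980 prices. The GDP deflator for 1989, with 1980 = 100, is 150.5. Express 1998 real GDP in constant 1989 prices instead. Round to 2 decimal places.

Real GDP in 1989 prices = Real GDP in 1980 prices × (P_1989/P_1980) = 6115.86 × 1.505 = 9204.37.

$9,204.37 billion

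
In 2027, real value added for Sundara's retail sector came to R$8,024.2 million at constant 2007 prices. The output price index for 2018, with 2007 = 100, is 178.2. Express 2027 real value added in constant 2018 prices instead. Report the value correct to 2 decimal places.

R$14,299.12 million

Real value added in 2018 prices = Real value added in 2007 prices × (P_2018/P_2007) = 8024.2 × 1.782 = 14299.12.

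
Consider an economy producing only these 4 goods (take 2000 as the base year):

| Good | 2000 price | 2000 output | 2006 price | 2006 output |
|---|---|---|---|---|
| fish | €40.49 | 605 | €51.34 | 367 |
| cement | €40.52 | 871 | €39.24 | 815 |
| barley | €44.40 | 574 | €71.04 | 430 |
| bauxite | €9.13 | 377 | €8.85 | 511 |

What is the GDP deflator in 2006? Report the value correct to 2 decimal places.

119.89

Nominal GDP 2006 = 51.34·367 + 39.24·815 + 71.04·430 + 8.85·511 = 85891.93.
Real GDP 2006 (at 2000 prices) = 40.49·367 + 40.52·815 + 44.40·430 + 9.13·511 = 71641.06.
Deflator = Nominal/Real × 100 = 85891.93/71641.06 × 100 = 119.892.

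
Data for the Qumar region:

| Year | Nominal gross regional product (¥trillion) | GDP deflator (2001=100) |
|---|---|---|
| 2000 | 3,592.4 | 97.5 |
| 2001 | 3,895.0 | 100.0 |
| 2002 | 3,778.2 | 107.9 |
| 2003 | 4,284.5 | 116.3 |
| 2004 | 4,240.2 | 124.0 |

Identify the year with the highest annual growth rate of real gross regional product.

2001

2001: real = 3895.0/1.000 = 3895.00; growth vs 2000 (3684.51) = 5.71%.
2002: real = 3778.2/1.079 = 3501.58; growth vs 2001 (3895.00) = -10.10%.
2003: real = 4284.5/1.163 = 3684.01; growth vs 2002 (3501.58) = 5.21%.
2004: real = 4240.2/1.240 = 3419.52; growth vs 2003 (3684.01) = -7.18%.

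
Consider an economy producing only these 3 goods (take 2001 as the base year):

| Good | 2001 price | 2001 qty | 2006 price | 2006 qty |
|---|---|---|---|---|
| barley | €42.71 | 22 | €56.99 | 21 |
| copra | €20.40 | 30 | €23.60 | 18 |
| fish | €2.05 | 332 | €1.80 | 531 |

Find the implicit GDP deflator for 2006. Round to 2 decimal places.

Nominal GDP 2006 = 56.99·21 + 23.60·18 + 1.80·531 = 2577.39.
Real GDP 2006 (at 2001 prices) = 42.71·21 + 20.40·18 + 2.05·531 = 2352.66.
Deflator = Nominal/Real × 100 = 2577.39/2352.66 × 100 = 109.552.

109.55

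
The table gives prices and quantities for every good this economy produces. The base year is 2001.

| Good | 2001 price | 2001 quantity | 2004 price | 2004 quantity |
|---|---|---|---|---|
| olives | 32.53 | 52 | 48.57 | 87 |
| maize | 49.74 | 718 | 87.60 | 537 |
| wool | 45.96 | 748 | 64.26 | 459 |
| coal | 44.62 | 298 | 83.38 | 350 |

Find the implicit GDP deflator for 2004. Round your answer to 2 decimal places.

165.95

Nominal GDP 2004 = 48.57·87 + 87.60·537 + 64.26·459 + 83.38·350 = 109945.13.
Real GDP 2004 (at 2001 prices) = 32.53·87 + 49.74·537 + 45.96·459 + 44.62·350 = 66253.13.
Deflator = Nominal/Real × 100 = 109945.13/66253.13 × 100 = 165.947.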